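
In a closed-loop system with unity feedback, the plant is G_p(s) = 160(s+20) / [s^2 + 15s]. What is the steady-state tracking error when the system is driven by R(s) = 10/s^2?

3/64

The denominator has no term below 15s — 1 pole at s=0, type 1.
K_v = lim_{s→0} s·G_p(s) = 160·20 / 15 = 640/3.
e_ss = 10/K_v = 10/(640/3) = 3/64.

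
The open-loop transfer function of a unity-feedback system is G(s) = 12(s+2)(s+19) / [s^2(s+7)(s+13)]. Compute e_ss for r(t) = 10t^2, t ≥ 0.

G(s) has two factors of s in the denominator, so the system is type 2.
K_a = lim_{s→0} s^2·G(s) = 12·2·19 / (7·13) = 456/91.
r(t) = 10t^2 gives R(s) = 20/s^3.
e_ss = 20/K_a = 20/(456/91) = 455/114.

455/114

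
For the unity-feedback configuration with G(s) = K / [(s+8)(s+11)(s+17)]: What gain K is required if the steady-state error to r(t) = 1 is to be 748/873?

No free integrators in G(s): this is a type 0 system.
K_p = lim_{s→0} G(s) = K / (8·11·17) = (1/1496)·K.
e_ss = 1/(1 + K_p) = 748/873 ⇒ 1 + (1/1496)·K = 873/748 ⇒ K = 250.

250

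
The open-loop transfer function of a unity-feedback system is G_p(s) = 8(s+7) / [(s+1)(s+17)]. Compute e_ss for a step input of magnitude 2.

34/73

The open loop has no poles at the origin → type 0 system.
K_p = lim_{s→0} G_p(s) = 8·7 / (1·17) = 56/17.
e_ss = 2/(1 + K_p) = 2/(73/17) = 34/73.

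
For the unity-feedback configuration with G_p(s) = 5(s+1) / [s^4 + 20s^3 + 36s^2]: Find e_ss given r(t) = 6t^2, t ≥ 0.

Lowest-order denominator term is 36s^2, so the open loop has 2 poles at the origin → type 2 system.
K_a = lim_{s→0} s^2·G_p(s) = 5·1 / 36 = 5/36.
r(t) = 6t^2 gives R(s) = 12/s^3.
e_ss = 12/K_a = 12/(5/36) = 86.4.

86.4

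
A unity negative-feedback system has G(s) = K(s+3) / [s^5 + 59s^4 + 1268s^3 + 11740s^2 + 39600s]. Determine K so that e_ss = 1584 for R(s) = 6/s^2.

50

Lowest-order denominator term is 39600s, so the open loop has 1 pole at the origin → type 1 system.
K_v = lim_{s→0} s·G(s) = K·3 / 39600 = (1/13200)·K.
e_ss = 6/K_v = 1584 ⇒ K_v = 1/264 ⇒ K = (1/264)/(1/13200) = 50.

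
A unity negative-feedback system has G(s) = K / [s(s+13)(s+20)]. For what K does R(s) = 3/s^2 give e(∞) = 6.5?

The open loop has one pole at the origin → type 1 system.
K_v = lim_{s→0} s·G(s) = K / (13·20) = (1/260)·K.
e_ss = 3/K_v = 6.5 ⇒ K_v = 6/13 ⇒ K = (6/13)/(1/260) = 120.

120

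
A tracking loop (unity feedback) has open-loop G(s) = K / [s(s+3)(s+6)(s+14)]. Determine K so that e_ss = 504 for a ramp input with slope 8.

4

The open loop has one pole at the origin → type 1 system.
K_v = lim_{s→0} s·G(s) = K / (3·6·14) = (1/252)·K.
e_ss = 8/K_v = 504 ⇒ K_v = 1/63 ⇒ K = (1/63)/(1/252) = 4.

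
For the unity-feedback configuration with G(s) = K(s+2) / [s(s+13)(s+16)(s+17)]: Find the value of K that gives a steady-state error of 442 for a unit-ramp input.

G(s) has one factor of s in the denominator, so the system is type 1.
K_v = lim_{s→0} s·G(s) = K·2 / (13·16·17) = (1/1768)·K.
e_ss = 1/K_v = 442 ⇒ K_v = 1/442 ⇒ K = (1/442)/(1/1768) = 4.

4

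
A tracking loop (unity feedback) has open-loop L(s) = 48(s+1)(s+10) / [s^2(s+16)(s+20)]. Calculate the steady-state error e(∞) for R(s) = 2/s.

0

L(s) has two factors of s in the denominator, so the system is type 2.
A type-2 system has K_p = ∞, so it tracks a step input with zero steady-state error.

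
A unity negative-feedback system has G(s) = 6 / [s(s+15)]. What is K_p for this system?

infinity

K_p = lim_{s→0} G(s); with 1 pole at the origin the limit diverges, so K_p = ∞.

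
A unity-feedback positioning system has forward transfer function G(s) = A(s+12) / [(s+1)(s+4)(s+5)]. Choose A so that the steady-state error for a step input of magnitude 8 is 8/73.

G(s) has no factors of s in the denominator, so the system is type 0.
K_p = lim_{s→0} G(s) = A·12 / (1·4·5) = 0.6·A.
e_ss = 8/(1 + K_p) = 8/73 ⇒ 1 + 0.6·A = 73 ⇒ A = 120.

120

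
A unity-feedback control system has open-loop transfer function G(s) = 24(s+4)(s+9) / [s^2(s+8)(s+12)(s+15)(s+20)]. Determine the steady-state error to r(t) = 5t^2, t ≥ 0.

Two free integrators in G(s): this is a type 2 system.
K_a = lim_{s→0} s^2·G(s) = 24·4·9 / (8·12·15·20) = 0.03.
r(t) = 5t^2 gives R(s) = 10/s^3.
e_ss = 10/K_a = 10/0.03 = 1000/3.

1000/3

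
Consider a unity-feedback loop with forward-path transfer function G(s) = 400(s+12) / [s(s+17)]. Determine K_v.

4800/17

System type = 1 (one pole at s=0).
K_v = lim_{s→0} s·G(s) = 400·12 / (17) = 4800/17.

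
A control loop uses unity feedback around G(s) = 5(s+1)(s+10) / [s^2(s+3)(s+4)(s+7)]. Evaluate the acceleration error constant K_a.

System type = 2 (two poles at s=0).
K_a = lim_{s→0} s^2·G(s) = 5·1·10 / (3·4·7) = 25/42.

25/42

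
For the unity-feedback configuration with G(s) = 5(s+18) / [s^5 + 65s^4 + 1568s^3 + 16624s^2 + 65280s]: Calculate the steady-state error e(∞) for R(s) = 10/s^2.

21760/3

The denominator has no term below 65280s — 1 pole at s=0, type 1.
K_v = lim_{s→0} s·G(s) = 5·18 / 65280 = 3/2176.
e_ss = 10/K_v = 10/(3/2176) = 21760/3.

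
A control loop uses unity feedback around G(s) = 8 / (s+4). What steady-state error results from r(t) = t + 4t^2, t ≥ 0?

infinity

The open loop has no poles at the origin → type 0 system. Treating each term separately:
  • t: a type-0 system cannot track it, e_ss → ∞.
  • 4t^2: a type-0 system cannot track it, e_ss → ∞.
The unbounded component dominates.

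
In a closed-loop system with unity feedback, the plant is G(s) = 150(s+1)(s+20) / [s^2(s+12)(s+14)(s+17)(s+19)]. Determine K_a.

125/2261

G(s) has two factors of s in the denominator, so the system is type 2.
K_a = lim_{s→0} s^2·G(s) = 150·1·20 / (12·14·17·19) = 125/2261.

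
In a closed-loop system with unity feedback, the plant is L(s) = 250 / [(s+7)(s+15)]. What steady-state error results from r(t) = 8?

168/71

L(s) has no factors of s in the denominator, so the system is type 0.
K_p = lim_{s→0} L(s) = 250 / (7·15) = 50/21.
e_ss = 8/(1 + K_p) = 8/(71/21) = 168/71.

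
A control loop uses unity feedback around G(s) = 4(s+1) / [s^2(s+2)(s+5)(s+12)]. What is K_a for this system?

System type = 2 (two poles at s=0).
K_a = lim_{s→0} s^2·G(s) = 4·1 / (2·5·12) = 1/30.

1/30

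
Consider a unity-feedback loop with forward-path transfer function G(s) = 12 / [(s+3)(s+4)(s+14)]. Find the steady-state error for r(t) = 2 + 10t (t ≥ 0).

No free integrators in G(s): this is a type 0 system. Taking each input component in turn:
  • 2: e_ss = 2/(1+K_p) with K_p=1/14 → 28/15.
  • 10t: a type-0 system cannot track it, e_ss → ∞.
The unbounded component dominates.

infinity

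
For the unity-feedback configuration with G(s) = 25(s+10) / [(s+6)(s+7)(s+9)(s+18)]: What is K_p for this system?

125/3402

No free integrators in G(s): this is a type 0 system.
K_p = lim_{s→0} G(s) = 25·10 / (6·7·9·18) = 125/3402.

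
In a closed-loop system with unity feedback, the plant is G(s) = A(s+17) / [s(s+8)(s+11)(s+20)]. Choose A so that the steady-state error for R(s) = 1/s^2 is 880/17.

G(s) has one factor of s in the denominator, so the system is type 1.
K_v = lim_{s→0} s·G(s) = A·17 / (8·11·20) = (17/1760)·A.
e_ss = 1/K_v = 880/17 ⇒ K_v = 17/880 ⇒ A = (17/880)/(17/1760) = 2.

2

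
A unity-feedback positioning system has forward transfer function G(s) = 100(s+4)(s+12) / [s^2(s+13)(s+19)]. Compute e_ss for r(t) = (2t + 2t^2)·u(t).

247/1200

System type = 2 (two poles at s=0). Treating each term separately:
  • 2t: tracked with zero error.
  • 2t^2: e_ss = 4/K_a with K_a=4800/247 → 247/1200.
Total e_ss = 247/1200.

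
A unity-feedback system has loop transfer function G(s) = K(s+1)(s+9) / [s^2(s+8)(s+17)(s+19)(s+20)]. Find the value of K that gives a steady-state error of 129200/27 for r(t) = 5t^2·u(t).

12

G(s) has two factors of s in the denominator, so the system is type 2.
K_a = lim_{s→0} s^2·G(s) = K·1·9 / (8·17·19·20) = (9/51680)·K.
e_ss = 10/K_a = 129200/27 ⇒ K_a = 27/12920 ⇒ K = (27/12920)/(9/51680) = 12.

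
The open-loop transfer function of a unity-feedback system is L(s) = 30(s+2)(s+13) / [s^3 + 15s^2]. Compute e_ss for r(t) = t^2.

Factoring s^2 from the denominator leaves a polynomial with constant term 15, so the system is type 2.
K_a = lim_{s→0} s^2·L(s) = 30·2·13 / 15 = 52.
r(t) = t^2 gives R(s) = 2/s^3.
e_ss = 2/K_a = 2/52 = 1/26.

1/26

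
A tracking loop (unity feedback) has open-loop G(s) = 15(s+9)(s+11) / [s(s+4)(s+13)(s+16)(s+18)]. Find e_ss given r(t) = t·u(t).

The open loop has one pole at the origin → type 1 system.
K_v = lim_{s→0} s·G(s) = 15·9·11 / (4·13·16·18) = 165/1664.
e_ss = 1/K_v = 1/(165/1664) = 1664/165.

1664/165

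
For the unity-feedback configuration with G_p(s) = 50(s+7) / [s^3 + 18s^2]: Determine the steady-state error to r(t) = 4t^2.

The denominator has no term below 18s^2 — 2 poles at s=0, type 2.
K_a = lim_{s→0} s^2·G_p(s) = 50·7 / 18 = 175/9.
r(t) = 4t^2 gives R(s) = 8/s^3.
e_ss = 8/K_a = 8/(175/9) = 72/175.

72/175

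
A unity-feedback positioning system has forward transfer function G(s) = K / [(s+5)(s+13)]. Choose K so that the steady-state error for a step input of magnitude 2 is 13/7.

5

G(s) has no factors of s in the denominator, so the system is type 0.
K_p = lim_{s→0} G(s) = K / (5·13) = (1/65)·K.
e_ss = 2/(1 + K_p) = 13/7 ⇒ 1 + (1/65)·K = 14/13 ⇒ K = 5.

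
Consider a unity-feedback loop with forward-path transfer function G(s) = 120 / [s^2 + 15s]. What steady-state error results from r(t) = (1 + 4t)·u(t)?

0.5

The denominator has no term below 15s — 1 pole at s=0, type 1. Treating each term separately:
  • 1: tracked with zero error.
  • 4t: e_ss = 4/K_v with K_v=8 → 0.5.
Total e_ss = 0.5.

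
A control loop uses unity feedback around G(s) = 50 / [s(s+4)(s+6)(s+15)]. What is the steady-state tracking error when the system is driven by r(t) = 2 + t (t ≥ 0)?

7.2

The open loop has one pole at the origin → type 1 system. Taking each input component in turn:
  • 2: tracked with zero error.
  • t: e_ss = 1/K_v with K_v=5/36 → 7.2.
Total e_ss = 7.2.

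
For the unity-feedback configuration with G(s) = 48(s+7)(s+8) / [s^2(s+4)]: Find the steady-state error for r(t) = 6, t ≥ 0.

0

G(s) has two factors of s in the denominator, so the system is type 2.
K_p = ∞ for a type-2 system; e_ss to a step is zero.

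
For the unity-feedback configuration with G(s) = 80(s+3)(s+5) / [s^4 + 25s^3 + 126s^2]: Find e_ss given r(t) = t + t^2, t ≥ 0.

0.21

The denominator has no term below 126s^2 — 2 poles at s=0, type 2. Taking each input component in turn:
  • t: tracked with zero error.
  • t^2: e_ss = 2/K_a with K_a=200/21 → 0.21.
Total e_ss = 0.21.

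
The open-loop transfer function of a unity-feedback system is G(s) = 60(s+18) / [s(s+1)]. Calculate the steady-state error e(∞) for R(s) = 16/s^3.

System type = 1 (one pole at s=0).
For a type-1 system K_a = 0, so e_ss to a parabolic input is unbounded.

infinity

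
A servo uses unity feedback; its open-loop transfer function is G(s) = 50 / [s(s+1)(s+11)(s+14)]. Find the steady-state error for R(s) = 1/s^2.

The open loop has one pole at the origin → type 1 system.
K_v = lim_{s→0} s·G(s) = 50 / (1·11·14) = 25/77.
e_ss = 1/K_v = 1/(25/77) = 3.08.

3.08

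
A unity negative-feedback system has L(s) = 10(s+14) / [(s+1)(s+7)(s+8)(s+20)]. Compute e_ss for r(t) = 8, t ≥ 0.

64/9

System type = 0 (no poles at s=0).
K_p = lim_{s→0} L(s) = 10·14 / (1·7·8·20) = 0.125.
e_ss = 8/(1 + K_p) = 8/1.125 = 64/9.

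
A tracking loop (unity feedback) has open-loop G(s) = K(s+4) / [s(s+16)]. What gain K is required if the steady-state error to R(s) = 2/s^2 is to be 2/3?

The open loop has one pole at the origin → type 1 system.
K_v = lim_{s→0} s·G(s) = K·4 / (16) = 0.25·K.
e_ss = 2/K_v = 2/3 ⇒ K_v = 3 ⇒ K = 3/0.25 = 12.

12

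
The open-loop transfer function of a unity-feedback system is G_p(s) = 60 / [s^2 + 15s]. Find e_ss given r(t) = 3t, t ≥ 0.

Lowest-order denominator term is 15s, so the open loop has 1 pole at the origin → type 1 system.
K_v = lim_{s→0} s·G_p(s) = 60 / 15 = 4.
e_ss = 3/K_v = 3/4 = 0.75.

0.75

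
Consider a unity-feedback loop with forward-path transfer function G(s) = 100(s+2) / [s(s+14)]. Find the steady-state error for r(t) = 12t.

One free integrator in G(s): this is a type 1 system.
K_v = lim_{s→0} s·G(s) = 100·2 / (14) = 100/7.
e_ss = 12/K_v = 12/(100/7) = 0.84.

0.84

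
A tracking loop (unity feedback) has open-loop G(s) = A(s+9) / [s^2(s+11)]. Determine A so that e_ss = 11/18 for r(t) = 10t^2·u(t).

Two free integrators in G(s): this is a type 2 system.
K_a = lim_{s→0} s^2·G(s) = A·9 / (11) = (9/11)·A.
e_ss = 20/K_a = 11/18 ⇒ K_a = 360/11 ⇒ A = (360/11)/(9/11) = 40.

40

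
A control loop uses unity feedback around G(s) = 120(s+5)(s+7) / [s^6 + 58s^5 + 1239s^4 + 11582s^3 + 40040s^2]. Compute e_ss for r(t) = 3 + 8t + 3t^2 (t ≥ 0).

Factoring s^2 from the denominator leaves a polynomial with constant term 40040, so the system is type 2. Treating each term separately:
  • 3: tracked with zero error.
  • 8t: tracked with zero error.
  • 3t^2: e_ss = 6/K_a with K_a=15/143 → 57.2.
Total e_ss = 57.2.

57.2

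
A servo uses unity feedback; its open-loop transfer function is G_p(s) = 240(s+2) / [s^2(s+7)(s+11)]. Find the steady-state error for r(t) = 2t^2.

77/120

G_p(s) has two factors of s in the denominator, so the system is type 2.
K_a = lim_{s→0} s^2·G_p(s) = 240·2 / (7·11) = 480/77.
r(t) = 2t^2 gives R(s) = 4/s^3.
e_ss = 4/K_a = 4/(480/77) = 77/120.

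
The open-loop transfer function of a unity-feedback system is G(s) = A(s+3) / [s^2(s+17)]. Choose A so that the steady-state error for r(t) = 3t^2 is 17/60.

System type = 2 (two poles at s=0).
K_a = lim_{s→0} s^2·G(s) = A·3 / (17) = (3/17)·A.
e_ss = 6/K_a = 17/60 ⇒ K_a = 360/17 ⇒ A = (360/17)/(3/17) = 120.

120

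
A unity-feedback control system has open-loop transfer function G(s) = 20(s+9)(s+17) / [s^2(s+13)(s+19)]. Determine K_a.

G(s) has two factors of s in the denominator, so the system is type 2.
K_a = lim_{s→0} s^2·G(s) = 20·9·17 / (13·19) = 3060/247.

3060/247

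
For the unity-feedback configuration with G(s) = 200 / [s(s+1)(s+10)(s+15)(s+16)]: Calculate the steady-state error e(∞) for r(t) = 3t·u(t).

36

G(s) has one factor of s in the denominator, so the system is type 1.
K_v = lim_{s→0} s·G(s) = 200 / (1·10·15·16) = 1/12.
e_ss = 3/K_v = 3/(1/12) = 36.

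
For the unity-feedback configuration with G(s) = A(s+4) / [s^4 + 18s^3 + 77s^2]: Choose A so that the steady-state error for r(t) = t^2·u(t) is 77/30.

Lowest-order denominator term is 77s^2, so the open loop has 2 poles at the origin → type 2 system.
K_a = lim_{s→0} s^2·G(s) = A·4 / 77 = (4/77)·A.
e_ss = 2/K_a = 77/30 ⇒ K_a = 60/77 ⇒ A = (60/77)/(4/77) = 15.

15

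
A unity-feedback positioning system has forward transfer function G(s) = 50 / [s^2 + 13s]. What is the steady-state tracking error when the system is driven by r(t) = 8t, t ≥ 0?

2.08

The denominator has no term below 13s — 1 pole at s=0, type 1.
K_v = lim_{s→0} s·G(s) = 50 / 13 = 50/13.
e_ss = 8/K_v = 8/(50/13) = 2.08.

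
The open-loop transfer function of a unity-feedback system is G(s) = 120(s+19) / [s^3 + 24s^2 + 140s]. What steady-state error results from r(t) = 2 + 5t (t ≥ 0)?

35/114

Lowest-order denominator term is 140s, so the open loop has 1 pole at the origin → type 1 system. Treating each term separately:
  • 2: tracked with zero error.
  • 5t: e_ss = 5/K_v with K_v=114/7 → 35/114.
Total e_ss = 35/114.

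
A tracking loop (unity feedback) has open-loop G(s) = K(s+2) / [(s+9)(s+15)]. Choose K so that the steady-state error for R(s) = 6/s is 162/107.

200

System type = 0 (no poles at s=0).
K_p = lim_{s→0} G(s) = K·2 / (9·15) = (2/135)·K.
e_ss = 6/(1 + K_p) = 162/107 ⇒ 1 + (2/135)·K = 107/27 ⇒ K = 200.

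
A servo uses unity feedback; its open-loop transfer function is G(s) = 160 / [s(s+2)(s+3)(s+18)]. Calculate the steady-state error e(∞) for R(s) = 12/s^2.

One free integrator in G(s): this is a type 1 system.
K_v = lim_{s→0} s·G(s) = 160 / (2·3·18) = 40/27.
e_ss = 12/K_v = 12/(40/27) = 8.1.

8.1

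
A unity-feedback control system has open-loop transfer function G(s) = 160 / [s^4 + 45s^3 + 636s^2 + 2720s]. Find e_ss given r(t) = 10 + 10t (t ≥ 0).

The denominator has no term below 2720s — 1 pole at s=0, type 1. Treating each term separately:
  • 10: tracked with zero error.
  • 10t: e_ss = 10/K_v with K_v=1/17 → 170.
Total e_ss = 170.

170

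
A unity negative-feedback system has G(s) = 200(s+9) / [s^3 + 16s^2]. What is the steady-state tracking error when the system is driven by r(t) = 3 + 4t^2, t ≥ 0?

The denominator has no term below 16s^2 — 2 poles at s=0, type 2. By superposition:
  • 3: tracked with zero error.
  • 4t^2: e_ss = 8/K_a with K_a=112.5 → 16/225.
Total e_ss = 16/225.

16/225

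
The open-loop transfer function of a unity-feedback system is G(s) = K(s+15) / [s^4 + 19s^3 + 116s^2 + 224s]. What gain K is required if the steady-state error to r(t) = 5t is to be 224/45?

Factoring s from the denominator leaves a polynomial with constant term 224, so the system is type 1.
K_v = lim_{s→0} s·G(s) = K·15 / 224 = (15/224)·K.
e_ss = 5/K_v = 224/45 ⇒ K_v = 225/224 ⇒ K = (225/224)/(15/224) = 15.

15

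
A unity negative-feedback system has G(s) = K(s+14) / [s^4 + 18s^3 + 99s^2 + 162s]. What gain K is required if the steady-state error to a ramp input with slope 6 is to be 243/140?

Factoring s from the denominator leaves a polynomial with constant term 162, so the system is type 1.
K_v = lim_{s→0} s·G(s) = K·14 / 162 = (7/81)·K.
e_ss = 6/K_v = 243/140 ⇒ K_v = 280/81 ⇒ K = (280/81)/(7/81) = 40.

40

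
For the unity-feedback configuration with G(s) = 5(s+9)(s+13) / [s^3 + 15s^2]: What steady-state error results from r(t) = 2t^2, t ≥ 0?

4/39

Factoring s^2 from the denominator leaves a polynomial with constant term 15, so the system is type 2.
K_a = lim_{s→0} s^2·G(s) = 5·9·13 / 15 = 39.
r(t) = 2t^2 gives R(s) = 4/s^3.
e_ss = 4/K_a = 4/39.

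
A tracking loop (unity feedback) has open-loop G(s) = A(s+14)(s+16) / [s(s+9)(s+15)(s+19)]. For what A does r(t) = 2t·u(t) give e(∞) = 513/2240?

The open loop has one pole at the origin → type 1 system.
K_v = lim_{s→0} s·G(s) = A·14·16 / (9·15·19) = (224/2565)·A.
e_ss = 2/K_v = 513/2240 ⇒ K_v = 4480/513 ⇒ A = (4480/513)/(224/2565) = 100.

100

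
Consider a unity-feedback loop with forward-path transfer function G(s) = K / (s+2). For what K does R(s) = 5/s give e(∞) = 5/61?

System type = 0 (no poles at s=0).
K_p = lim_{s→0} G(s) = K / (2) = 0.5·K.
e_ss = 5/(1 + K_p) = 5/61 ⇒ 1 + 0.5·K = 61 ⇒ K = 120.

120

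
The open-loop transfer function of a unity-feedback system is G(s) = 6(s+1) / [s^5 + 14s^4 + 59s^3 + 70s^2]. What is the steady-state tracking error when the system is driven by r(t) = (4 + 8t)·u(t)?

Factoring s^2 from the denominator leaves a polynomial with constant term 70, so the system is type 2. By superposition:
  • 4: tracked with zero error.
  • 8t: tracked with zero error.
Total e_ss = 0.

0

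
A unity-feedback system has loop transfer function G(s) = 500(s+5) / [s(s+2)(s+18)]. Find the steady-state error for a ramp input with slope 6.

System type = 1 (one pole at s=0).
K_v = lim_{s→0} s·G(s) = 500·5 / (2·18) = 625/9.
e_ss = 6/K_v = 6/(625/9) = 0.0864.

0.0864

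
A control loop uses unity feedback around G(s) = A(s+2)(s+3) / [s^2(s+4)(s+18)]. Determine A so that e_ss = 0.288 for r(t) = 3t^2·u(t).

250

Two free integrators in G(s): this is a type 2 system.
K_a = lim_{s→0} s^2·G(s) = A·2·3 / (4·18) = (1/12)·A.
e_ss = 6/K_a = 0.288 ⇒ K_a = 125/6 ⇒ A = (125/6)/(1/12) = 250.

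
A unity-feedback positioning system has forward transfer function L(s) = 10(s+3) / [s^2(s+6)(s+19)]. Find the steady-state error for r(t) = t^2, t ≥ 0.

7.6

L(s) has two factors of s in the denominator, so the system is type 2.
K_a = lim_{s→0} s^2·L(s) = 10·3 / (6·19) = 5/19.
r(t) = t^2 gives R(s) = 2/s^3.
e_ss = 2/K_a = 2/(5/19) = 7.6.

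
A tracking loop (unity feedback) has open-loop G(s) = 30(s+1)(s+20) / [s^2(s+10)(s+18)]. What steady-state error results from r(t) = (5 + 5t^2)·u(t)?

Two free integrators in G(s): this is a type 2 system. Taking each input component in turn:
  • 5: tracked with zero error.
  • 5t^2: e_ss = 10/K_a with K_a=10/3 → 3.
Total e_ss = 3.

3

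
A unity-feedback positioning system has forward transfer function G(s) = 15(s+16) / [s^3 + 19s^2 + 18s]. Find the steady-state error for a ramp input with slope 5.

0.375

The denominator has no term below 18s — 1 pole at s=0, type 1.
K_v = lim_{s→0} s·G(s) = 15·16 / 18 = 40/3.
e_ss = 5/K_v = 5/(40/3) = 0.375.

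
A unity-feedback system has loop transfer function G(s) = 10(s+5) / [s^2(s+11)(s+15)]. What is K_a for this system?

10/33

The open loop has two poles at the origin → type 2 system.
K_a = lim_{s→0} s^2·G(s) = 10·5 / (11·15) = 10/33.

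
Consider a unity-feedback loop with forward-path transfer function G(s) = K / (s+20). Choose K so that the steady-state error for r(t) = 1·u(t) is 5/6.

4

System type = 0 (no poles at s=0).
K_p = lim_{s→0} G(s) = K / (20) = 0.05·K.
e_ss = 1/(1 + K_p) = 5/6 ⇒ 1 + 0.05·K = 1.2 ⇒ K = 4.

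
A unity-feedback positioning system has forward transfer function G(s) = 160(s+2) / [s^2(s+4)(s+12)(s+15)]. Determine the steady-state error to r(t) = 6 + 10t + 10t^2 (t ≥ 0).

45

Two free integrators in G(s): this is a type 2 system. Treating each term separately:
  • 6: tracked with zero error.
  • 10t: tracked with zero error.
  • 10t^2: e_ss = 20/K_a with K_a=4/9 → 45.
Total e_ss = 45.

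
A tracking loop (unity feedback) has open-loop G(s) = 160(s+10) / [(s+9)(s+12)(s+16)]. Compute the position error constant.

No free integrators in G(s): this is a type 0 system.
K_p = lim_{s→0} G(s) = 160·10 / (9·12·16) = 25/27.

25/27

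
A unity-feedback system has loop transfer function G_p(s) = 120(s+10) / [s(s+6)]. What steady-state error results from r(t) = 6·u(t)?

0

The open loop has one pole at the origin → type 1 system.
K_p = ∞ for a type-1 system; e_ss to a step is zero.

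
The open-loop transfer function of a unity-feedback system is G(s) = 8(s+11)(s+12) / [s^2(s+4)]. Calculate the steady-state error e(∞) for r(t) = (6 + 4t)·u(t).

0

G(s) has two factors of s in the denominator, so the system is type 2. Taking each input component in turn:
  • 6: tracked with zero error.
  • 4t: tracked with zero error.
Total e_ss = 0.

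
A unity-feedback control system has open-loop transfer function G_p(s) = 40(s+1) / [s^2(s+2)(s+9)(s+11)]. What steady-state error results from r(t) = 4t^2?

39.6

Two free integrators in G_p(s): this is a type 2 system.
K_a = lim_{s→0} s^2·G_p(s) = 40·1 / (2·9·11) = 20/99.
r(t) = 4t^2 gives R(s) = 8/s^3.
e_ss = 8/K_a = 8/(20/99) = 39.6.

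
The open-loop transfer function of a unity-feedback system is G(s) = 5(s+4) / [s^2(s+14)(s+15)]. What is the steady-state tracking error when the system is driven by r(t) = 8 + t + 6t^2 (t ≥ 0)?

G(s) has two factors of s in the denominator, so the system is type 2. By superposition:
  • 8: tracked with zero error.
  • t: tracked with zero error.
  • 6t^2: e_ss = 12/K_a with K_a=2/21 → 126.
Total e_ss = 126.

126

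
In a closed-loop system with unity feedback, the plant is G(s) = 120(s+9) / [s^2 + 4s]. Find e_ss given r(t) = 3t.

1/90

Lowest-order denominator term is 4s, so the open loop has 1 pole at the origin → type 1 system.
K_v = lim_{s→0} s·G(s) = 120·9 / 4 = 270.
e_ss = 3/K_v = 3/270 = 1/90.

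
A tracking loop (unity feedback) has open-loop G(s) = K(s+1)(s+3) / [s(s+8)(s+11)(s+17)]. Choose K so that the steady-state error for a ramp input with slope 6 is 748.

4

System type = 1 (one pole at s=0).
K_v = lim_{s→0} s·G(s) = K·1·3 / (8·11·17) = (3/1496)·K.
e_ss = 6/K_v = 748 ⇒ K_v = 3/374 ⇒ K = (3/374)/(3/1496) = 4.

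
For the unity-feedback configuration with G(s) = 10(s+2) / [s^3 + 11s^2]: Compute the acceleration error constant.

20/11

Factoring s^2 from the denominator leaves a polynomial with constant term 11, so the system is type 2.
K_a = lim_{s→0} s^2·G(s) = 10·2 / 11 = 20/11.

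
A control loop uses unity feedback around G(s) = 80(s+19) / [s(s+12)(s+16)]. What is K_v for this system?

95/12

One free integrator in G(s): this is a type 1 system.
K_v = lim_{s→0} s·G(s) = 80·19 / (12·16) = 95/12.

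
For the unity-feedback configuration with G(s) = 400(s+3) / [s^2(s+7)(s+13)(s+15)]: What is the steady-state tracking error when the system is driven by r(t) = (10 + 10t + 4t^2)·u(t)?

9.1

Two free integrators in G(s): this is a type 2 system. By superposition:
  • 10: tracked with zero error.
  • 10t: tracked with zero error.
  • 4t^2: e_ss = 8/K_a with K_a=80/91 → 9.1.
Total e_ss = 9.1.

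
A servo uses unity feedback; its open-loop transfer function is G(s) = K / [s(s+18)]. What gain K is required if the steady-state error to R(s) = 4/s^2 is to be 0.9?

One free integrator in G(s): this is a type 1 system.
K_v = lim_{s→0} s·G(s) = K / (18) = (1/18)·K.
e_ss = 4/K_v = 0.9 ⇒ K_v = 40/9 ⇒ K = (40/9)/(1/18) = 80.

80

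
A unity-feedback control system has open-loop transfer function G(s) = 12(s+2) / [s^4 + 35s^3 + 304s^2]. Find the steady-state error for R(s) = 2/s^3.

Lowest-order denominator term is 304s^2, so the open loop has 2 poles at the origin → type 2 system.
K_a = lim_{s→0} s^2·G(s) = 12·2 / 304 = 3/38.
r(t) = t^2 gives R(s) = 2/s^3.
e_ss = 2/K_a = 2/(3/38) = 76/3.

76/3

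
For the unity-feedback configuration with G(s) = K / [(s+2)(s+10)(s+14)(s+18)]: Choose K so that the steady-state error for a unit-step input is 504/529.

The open loop has no poles at the origin → type 0 system.
K_p = lim_{s→0} G(s) = K / (2·10·14·18) = (1/5040)·K.
e_ss = 1/(1 + K_p) = 504/529 ⇒ 1 + (1/5040)·K = 529/504 ⇒ K = 250.

250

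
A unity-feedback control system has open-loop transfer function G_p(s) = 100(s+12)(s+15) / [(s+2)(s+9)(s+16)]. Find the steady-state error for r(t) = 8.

16/127

System type = 0 (no poles at s=0).
K_p = lim_{s→0} G_p(s) = 100·12·15 / (2·9·16) = 62.5.
e_ss = 8/(1 + K_p) = 8/63.5 = 16/127.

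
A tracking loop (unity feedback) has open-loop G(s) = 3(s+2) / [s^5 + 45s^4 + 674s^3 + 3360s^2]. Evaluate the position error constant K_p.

K_p = lim_{s→0} G(s); with 2 poles at the origin the limit diverges, so K_p = ∞.

infinity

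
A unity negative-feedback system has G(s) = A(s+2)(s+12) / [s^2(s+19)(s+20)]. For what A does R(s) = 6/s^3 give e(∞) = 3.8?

Two free integrators in G(s): this is a type 2 system.
K_a = lim_{s→0} s^2·G(s) = A·2·12 / (19·20) = (6/95)·A.
e_ss = 6/K_a = 3.8 ⇒ K_a = 30/19 ⇒ A = (30/19)/(6/95) = 25.

25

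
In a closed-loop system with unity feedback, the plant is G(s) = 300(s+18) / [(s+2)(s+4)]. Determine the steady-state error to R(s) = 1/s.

G(s) has no factors of s in the denominator, so the system is type 0.
K_p = lim_{s→0} G(s) = 300·18 / (2·4) = 675.
e_ss = 1/(1 + K_p) = 1/676.

1/676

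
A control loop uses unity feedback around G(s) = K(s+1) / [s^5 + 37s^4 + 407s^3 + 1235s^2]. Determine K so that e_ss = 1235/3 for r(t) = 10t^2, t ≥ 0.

60

The denominator has no term below 1235s^2 — 2 poles at s=0, type 2.
K_a = lim_{s→0} s^2·G(s) = K·1 / 1235 = (1/1235)·K.
e_ss = 20/K_a = 1235/3 ⇒ K_a = 12/247 ⇒ K = (12/247)/(1/1235) = 60.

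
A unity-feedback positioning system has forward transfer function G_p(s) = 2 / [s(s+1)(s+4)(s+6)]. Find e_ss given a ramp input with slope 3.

The open loop has one pole at the origin → type 1 system.
K_v = lim_{s→0} s·G_p(s) = 2 / (1·4·6) = 1/12.
e_ss = 3/K_v = 3/(1/12) = 36.

36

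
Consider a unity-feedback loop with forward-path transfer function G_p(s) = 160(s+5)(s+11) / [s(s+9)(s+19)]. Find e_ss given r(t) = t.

System type = 1 (one pole at s=0).
K_v = lim_{s→0} s·G_p(s) = 160·5·11 / (9·19) = 8800/171.
e_ss = 1/K_v = 1/(8800/171) = 171/8800.

171/8800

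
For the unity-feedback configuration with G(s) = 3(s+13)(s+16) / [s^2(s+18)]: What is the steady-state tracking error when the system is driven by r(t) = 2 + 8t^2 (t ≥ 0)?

Two free integrators in G(s): this is a type 2 system. By superposition:
  • 2: tracked with zero error.
  • 8t^2: e_ss = 16/K_a with K_a=104/3 → 6/13.
Total e_ss = 6/13.

6/13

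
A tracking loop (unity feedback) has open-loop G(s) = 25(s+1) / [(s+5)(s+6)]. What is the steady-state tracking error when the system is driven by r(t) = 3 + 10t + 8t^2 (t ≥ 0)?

The open loop has no poles at the origin → type 0 system. By superposition:
  • 3: e_ss = 3/(1+K_p) with K_p=5/6 → 18/11.
  • 10t: a type-0 system cannot track it, e_ss → ∞.
  • 8t^2: a type-0 system cannot track it, e_ss → ∞.
The unbounded component dominates.

infinity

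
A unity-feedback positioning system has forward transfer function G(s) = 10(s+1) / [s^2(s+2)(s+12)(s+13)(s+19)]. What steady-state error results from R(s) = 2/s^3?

1185.6

System type = 2 (two poles at s=0).
K_a = lim_{s→0} s^2·G(s) = 10·1 / (2·12·13·19) = 5/2964.
r(t) = t^2 gives R(s) = 2/s^3.
e_ss = 2/K_a = 2/(5/2964) = 1185.6.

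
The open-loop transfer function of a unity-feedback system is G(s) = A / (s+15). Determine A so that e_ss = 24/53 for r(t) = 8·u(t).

The open loop has no poles at the origin → type 0 system.
K_p = lim_{s→0} G(s) = A / (15) = (1/15)·A.
e_ss = 8/(1 + K_p) = 24/53 ⇒ 1 + (1/15)·A = 53/3 ⇒ A = 250.

250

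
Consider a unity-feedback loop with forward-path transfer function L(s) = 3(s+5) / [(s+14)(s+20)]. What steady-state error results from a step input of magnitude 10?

560/59

The open loop has no poles at the origin → type 0 system.
K_p = lim_{s→0} L(s) = 3·5 / (14·20) = 3/56.
e_ss = 10/(1 + K_p) = 10/(59/56) = 560/59.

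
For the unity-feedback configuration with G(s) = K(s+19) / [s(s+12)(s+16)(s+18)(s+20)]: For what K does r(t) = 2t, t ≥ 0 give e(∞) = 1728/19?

80

One free integrator in G(s): this is a type 1 system.
K_v = lim_{s→0} s·G(s) = K·19 / (12·16·18·20) = (19/69120)·K.
e_ss = 2/K_v = 1728/19 ⇒ K_v = 19/864 ⇒ K = (19/864)/(19/69120) = 80.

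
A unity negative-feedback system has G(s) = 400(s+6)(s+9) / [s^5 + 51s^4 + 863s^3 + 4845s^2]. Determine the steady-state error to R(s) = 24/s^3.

323/60

The denominator has no term below 4845s^2 — 2 poles at s=0, type 2.
K_a = lim_{s→0} s^2·G(s) = 400·6·9 / 4845 = 1440/323.
r(t) = 12t^2 gives R(s) = 24/s^3.
e_ss = 24/K_a = 24/(1440/323) = 323/60.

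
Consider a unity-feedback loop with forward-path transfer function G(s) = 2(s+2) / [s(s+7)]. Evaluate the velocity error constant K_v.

4/7

One free integrator in G(s): this is a type 1 system.
K_v = lim_{s→0} s·G(s) = 2·2 / (7) = 4/7.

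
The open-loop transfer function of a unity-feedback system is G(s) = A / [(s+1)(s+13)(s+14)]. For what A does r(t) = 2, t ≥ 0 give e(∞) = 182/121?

60

No free integrators in G(s): this is a type 0 system.
K_p = lim_{s→0} G(s) = A / (1·13·14) = (1/182)·A.
e_ss = 2/(1 + K_p) = 182/121 ⇒ 1 + (1/182)·A = 121/91 ⇒ A = 60.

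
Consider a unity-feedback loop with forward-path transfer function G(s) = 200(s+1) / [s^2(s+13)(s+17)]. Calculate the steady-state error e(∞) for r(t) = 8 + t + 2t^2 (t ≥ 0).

4.42

Two free integrators in G(s): this is a type 2 system. Taking each input component in turn:
  • 8: tracked with zero error.
  • t: tracked with zero error.
  • 2t^2: e_ss = 4/K_a with K_a=200/221 → 4.42.
Total e_ss = 4.42.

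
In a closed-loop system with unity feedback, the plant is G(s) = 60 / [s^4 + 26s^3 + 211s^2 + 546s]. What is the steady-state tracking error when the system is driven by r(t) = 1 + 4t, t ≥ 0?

Factoring s from the denominator leaves a polynomial with constant term 546, so the system is type 1. Taking each input component in turn:
  • 1: tracked with zero error.
  • 4t: e_ss = 4/K_v with K_v=10/91 → 36.4.
Total e_ss = 36.4.

36.4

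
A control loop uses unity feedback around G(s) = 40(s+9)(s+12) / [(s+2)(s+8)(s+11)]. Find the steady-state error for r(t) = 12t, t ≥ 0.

infinity

The open loop has no poles at the origin → type 0 system.
For a type-0 system K_v = 0, so e_ss to a ramp input is unbounded.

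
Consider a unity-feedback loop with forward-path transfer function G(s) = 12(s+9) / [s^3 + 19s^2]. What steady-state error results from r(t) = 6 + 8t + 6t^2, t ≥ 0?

Lowest-order denominator term is 19s^2, so the open loop has 2 poles at the origin → type 2 system. Treating each term separately:
  • 6: tracked with zero error.
  • 8t: tracked with zero error.
  • 6t^2: e_ss = 12/K_a with K_a=108/19 → 19/9.
Total e_ss = 19/9.

19/9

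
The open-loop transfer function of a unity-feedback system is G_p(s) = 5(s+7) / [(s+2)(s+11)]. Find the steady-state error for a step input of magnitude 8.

176/57

System type = 0 (no poles at s=0).
K_p = lim_{s→0} G_p(s) = 5·7 / (2·11) = 35/22.
e_ss = 8/(1 + K_p) = 8/(57/22) = 176/57.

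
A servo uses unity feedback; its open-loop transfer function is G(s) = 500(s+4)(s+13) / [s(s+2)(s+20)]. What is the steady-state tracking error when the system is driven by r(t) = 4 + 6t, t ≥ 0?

One free integrator in G(s): this is a type 1 system. Treating each term separately:
  • 4: tracked with zero error.
  • 6t: e_ss = 6/K_v with K_v=650 → 3/325.
Total e_ss = 3/325.

3/325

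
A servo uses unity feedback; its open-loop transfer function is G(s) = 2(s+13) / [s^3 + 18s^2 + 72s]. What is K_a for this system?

0

Factoring s from the denominator leaves a polynomial with constant term 72, so the system is type 1.
K_a = lim_{s→0} s^2·G(s) = 0 (the extra factor of s kills the finite limit).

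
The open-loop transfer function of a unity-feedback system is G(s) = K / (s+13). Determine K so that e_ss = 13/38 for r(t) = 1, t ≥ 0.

25

System type = 0 (no poles at s=0).
K_p = lim_{s→0} G(s) = K / (13) = (1/13)·K.
e_ss = 1/(1 + K_p) = 13/38 ⇒ 1 + (1/13)·K = 38/13 ⇒ K = 25.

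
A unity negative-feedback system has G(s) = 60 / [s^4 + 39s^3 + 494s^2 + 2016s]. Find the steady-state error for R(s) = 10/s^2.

336

Factoring s from the denominator leaves a polynomial with constant term 2016, so the system is type 1.
K_v = lim_{s→0} s·G(s) = 60 / 2016 = 5/168.
e_ss = 10/K_v = 10/(5/168) = 336.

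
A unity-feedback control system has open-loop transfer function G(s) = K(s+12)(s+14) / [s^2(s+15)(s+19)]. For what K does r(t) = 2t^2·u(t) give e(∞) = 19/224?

80

G(s) has two factors of s in the denominator, so the system is type 2.
K_a = lim_{s→0} s^2·G(s) = K·12·14 / (15·19) = (56/95)·K.
e_ss = 4/K_a = 19/224 ⇒ K_a = 896/19 ⇒ K = (896/19)/(56/95) = 80.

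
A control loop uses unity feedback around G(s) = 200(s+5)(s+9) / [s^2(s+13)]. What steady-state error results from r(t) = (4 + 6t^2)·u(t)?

Two free integrators in G(s): this is a type 2 system. Treating each term separately:
  • 4: tracked with zero error.
  • 6t^2: e_ss = 12/K_a with K_a=9000/13 → 13/750.
Total e_ss = 13/750.

13/750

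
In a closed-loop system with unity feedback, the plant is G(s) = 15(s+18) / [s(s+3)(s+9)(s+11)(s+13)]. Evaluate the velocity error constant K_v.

10/143

System type = 1 (one pole at s=0).
K_v = lim_{s→0} s·G(s) = 15·18 / (3·9·11·13) = 10/143.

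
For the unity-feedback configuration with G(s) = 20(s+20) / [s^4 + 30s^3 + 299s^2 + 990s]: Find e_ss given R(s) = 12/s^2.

The denominator has no term below 990s — 1 pole at s=0, type 1.
K_v = lim_{s→0} s·G(s) = 20·20 / 990 = 40/99.
e_ss = 12/K_v = 12/(40/99) = 29.7.

29.7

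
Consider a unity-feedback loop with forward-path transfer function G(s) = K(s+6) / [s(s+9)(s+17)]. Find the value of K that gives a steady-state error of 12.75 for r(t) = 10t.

System type = 1 (one pole at s=0).
K_v = lim_{s→0} s·G(s) = K·6 / (9·17) = (2/51)·K.
e_ss = 10/K_v = 12.75 ⇒ K_v = 40/51 ⇒ K = (40/51)/(2/51) = 20.

20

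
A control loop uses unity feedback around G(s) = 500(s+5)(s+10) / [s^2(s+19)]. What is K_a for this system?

25000/19

G(s) has two factors of s in the denominator, so the system is type 2.
K_a = lim_{s→0} s^2·G(s) = 500·5·10 / (19) = 25000/19.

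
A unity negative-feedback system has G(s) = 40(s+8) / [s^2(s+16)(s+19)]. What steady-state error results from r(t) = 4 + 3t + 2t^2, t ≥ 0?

The open loop has two poles at the origin → type 2 system. Taking each input component in turn:
  • 4: tracked with zero error.
  • 3t: tracked with zero error.
  • 2t^2: e_ss = 4/K_a with K_a=20/19 → 3.8.
Total e_ss = 3.8.

3.8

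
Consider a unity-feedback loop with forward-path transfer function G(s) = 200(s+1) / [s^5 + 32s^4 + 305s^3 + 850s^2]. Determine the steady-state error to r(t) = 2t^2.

17

The denominator has no term below 850s^2 — 2 poles at s=0, type 2.
K_a = lim_{s→0} s^2·G(s) = 200·1 / 850 = 4/17.
r(t) = 2t^2 gives R(s) = 4/s^3.
e_ss = 4/K_a = 4/(4/17) = 17.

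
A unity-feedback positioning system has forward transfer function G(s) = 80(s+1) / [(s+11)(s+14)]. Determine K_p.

System type = 0 (no poles at s=0).
K_p = lim_{s→0} G(s) = 80·1 / (11·14) = 40/77.

40/77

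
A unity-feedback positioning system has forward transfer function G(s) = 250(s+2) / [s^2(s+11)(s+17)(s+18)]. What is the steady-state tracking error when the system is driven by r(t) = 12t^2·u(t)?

161.568

System type = 2 (two poles at s=0).
K_a = lim_{s→0} s^2·G(s) = 250·2 / (11·17·18) = 250/1683.
r(t) = 12t^2 gives R(s) = 24/s^3.
e_ss = 24/K_a = 24/(250/1683) = 161.568.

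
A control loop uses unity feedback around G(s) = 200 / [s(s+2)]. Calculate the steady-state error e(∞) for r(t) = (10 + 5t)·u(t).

0.05

The open loop has one pole at the origin → type 1 system. By superposition:
  • 10: tracked with zero error.
  • 5t: e_ss = 5/K_v with K_v=100 → 0.05.
Total e_ss = 0.05.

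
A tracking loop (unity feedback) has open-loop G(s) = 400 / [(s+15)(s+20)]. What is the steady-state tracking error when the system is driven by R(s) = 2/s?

6/7

G(s) has no factors of s in the denominator, so the system is type 0.
K_p = lim_{s→0} G(s) = 400 / (15·20) = 4/3.
e_ss = 2/(1 + K_p) = 2/(7/3) = 6/7.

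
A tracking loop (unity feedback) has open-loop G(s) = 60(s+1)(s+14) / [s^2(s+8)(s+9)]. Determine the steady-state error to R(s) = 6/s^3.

18/35

Two free integrators in G(s): this is a type 2 system.
K_a = lim_{s→0} s^2·G(s) = 60·1·14 / (8·9) = 35/3.
r(t) = 3t^2 gives R(s) = 6/s^3.
e_ss = 6/K_a = 6/(35/3) = 18/35.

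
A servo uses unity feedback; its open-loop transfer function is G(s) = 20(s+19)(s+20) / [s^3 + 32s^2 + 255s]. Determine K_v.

1520/51

Lowest-order denominator term is 255s, so the open loop has 1 pole at the origin → type 1 system.
K_v = lim_{s→0} s·G(s) = 20·19·20 / 255 = 1520/51.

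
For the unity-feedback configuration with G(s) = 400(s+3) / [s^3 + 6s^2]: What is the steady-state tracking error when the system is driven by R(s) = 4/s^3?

0.02

Lowest-order denominator term is 6s^2, so the open loop has 2 poles at the origin → type 2 system.
K_a = lim_{s→0} s^2·G(s) = 400·3 / 6 = 200.
r(t) = 2t^2 gives R(s) = 4/s^3.
e_ss = 4/K_a = 4/200 = 0.02.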